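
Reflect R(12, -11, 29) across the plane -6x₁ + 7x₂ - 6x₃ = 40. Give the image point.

n = (-6, 7, -6), |n|² = 121, n·R − 40 = -363, so t = -363/121 = -3.
Foot F = R − (-3)·n = (-6, 10, 11); the reflection is 2F − R = (-24, 31, -7).

(-24, 31, -7)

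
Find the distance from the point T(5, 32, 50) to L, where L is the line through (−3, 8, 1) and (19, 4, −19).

√2141

A direction vector is d = (22, −4, −20).
AP = (8, 24, 49); AP·d = -900, |AP|² = 3041, |d|² = 900.
distance² = |AP|² − (AP·d)²/|d|² = 3041 − 810000/900 = 2141, so the distance is √2141.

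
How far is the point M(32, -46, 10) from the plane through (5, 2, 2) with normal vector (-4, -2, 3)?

The plane has equation n·(r − (5, 2, 2)) = 0, i.e. n·r = -18.
Then n·(32, -46, 10) - (-18) = 12.
|n| = √(16 + 4 + 9) = √29, so the distance is |12|/√29 = 12√29/29.

12√29/29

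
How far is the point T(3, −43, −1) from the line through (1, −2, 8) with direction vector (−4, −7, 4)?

Direction vector d = (−4, −7, 4).
AP = (2, −41, −9); AP·d = 243, |AP|² = 1766, |d|² = 81.
distance² = |AP|² − (AP·d)²/|d|² = 1766 − 59049/81 = 1037, so the distance is √1037.

√1037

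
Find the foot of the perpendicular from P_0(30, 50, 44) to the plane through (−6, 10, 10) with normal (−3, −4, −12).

(18, 34, -4)

n = (−3, −4, −12), |n|² = 169, and n·P_0 − (-142) = -676.
t = -676/169 = -4, so the foot is P_0 − t·n = (30, 50, 44) − (-4)·(−3, −4, −12) = (18, 34, −4).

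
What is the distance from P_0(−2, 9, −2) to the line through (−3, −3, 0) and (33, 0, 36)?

A direction vector is d = (36, 3, 36).
AP = (1, 12, −2), and AP × d = (438, −108, −429).
|AP × d|² = 387549 and |d|² = 2601, so the distance is √(387549/2601) = √149.

√149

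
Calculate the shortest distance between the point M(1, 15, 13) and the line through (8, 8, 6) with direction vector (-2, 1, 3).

Direction vector d = (-2, 1, 3).
AP = (-7, 7, 7); AP·d = 42, |AP|² = 147, |d|² = 14.
distance² = |AP|² − (AP·d)²/|d|² = 147 − 1764/14 = 21, so the distance is √21.

√21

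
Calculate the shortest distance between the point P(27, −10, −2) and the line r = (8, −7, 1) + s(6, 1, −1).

Direction vector d = (6, 1, −1).
AP = (19, −3, −3), and AP × d = (6, 1, 37).
|AP × d|² = 1406 and |d|² = 38, so the distance is √(1406/38) = √37.

√37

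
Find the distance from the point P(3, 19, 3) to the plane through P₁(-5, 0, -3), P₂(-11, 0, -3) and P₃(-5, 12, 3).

P₁P₂ = (-6, 0, 0) and P₁P₃ = (0, 12, 6), so a normal is n = P₁P₂ × P₁P₃ = (0, 36, -72).
Then n·(3, 19, 3) - 216 = 252.
|n| = √(0 + 1296 + 5184) = 36√5, so the distance is |252|/(36√5) = 7√5/5.

7√5/5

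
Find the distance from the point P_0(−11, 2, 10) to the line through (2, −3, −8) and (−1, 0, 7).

√86

A direction vector is d = (−3, 3, 15).
AP = (−13, 5, 18); AP·d = 324, |AP|² = 518, |d|² = 243.
distance² = |AP|² − (AP·d)²/|d|² = 518 − 104976/243 = 86, so the distance is √86.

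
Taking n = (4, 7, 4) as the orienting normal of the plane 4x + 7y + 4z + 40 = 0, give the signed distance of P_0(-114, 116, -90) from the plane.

n·P_0 − (-40) = 36.
|n| = 9, so the signed distance is 36/9 = 4.

4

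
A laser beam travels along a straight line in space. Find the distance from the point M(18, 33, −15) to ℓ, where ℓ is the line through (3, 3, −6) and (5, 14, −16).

3√34

A direction vector is d = (2, 11, −10).
AP = (15, 30, −9); AP·d = 450, |AP|² = 1206, |d|² = 225.
distance² = |AP|² − (AP·d)²/|d|² = 1206 − 202500/225 = 306, so the distance is 3√34.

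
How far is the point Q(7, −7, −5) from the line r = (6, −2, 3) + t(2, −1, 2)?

Direction vector d = (2, −1, 2).
AP = (1, −5, −8); AP·d = -9, |AP|² = 90, |d|² = 9.
distance² = |AP|² − (AP·d)²/|d|² = 90 − 81/9 = 81, so the distance is 9.

9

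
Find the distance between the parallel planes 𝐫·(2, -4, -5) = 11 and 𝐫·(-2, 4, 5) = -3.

8√5/15

Divide the second equation by -1 to match normals: 2x - 4y - 5z = 3.
With common normal n = (2, -4, -5) (|n| = 3√5), the distance is |11 − 3|/|n| = 8/(3√5) = 8√5/15.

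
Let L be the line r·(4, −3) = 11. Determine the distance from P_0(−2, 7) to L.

The normal to the line is n = (4, −3) with |n| = 5.
|n·P_0 − 11| = |-29 − 11| = 40, so the distance is 40/5 = 8.

8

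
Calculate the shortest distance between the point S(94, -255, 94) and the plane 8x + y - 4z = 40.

n = (8, 1, -4); n·P − 40 = 81; |n| = 9; distance = 81/9 = 9.

9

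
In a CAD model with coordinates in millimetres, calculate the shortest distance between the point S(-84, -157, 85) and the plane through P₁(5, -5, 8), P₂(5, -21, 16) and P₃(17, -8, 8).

9

P₁P₂ = (0, -16, 8) and P₁P₃ = (12, -3, 0), so a normal is n = P₁P₂ × P₁P₃ = (24, 96, 192).
n = (24, 96, 192); n·P − 1176 = -1944; |n| = 216; distance = 1944/216 = 9.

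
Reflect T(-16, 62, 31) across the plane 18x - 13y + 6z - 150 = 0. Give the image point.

(56, 10, 55)

n = (18, -13, 6), |n|² = 529, n·T − 150 = -1058, so t = -1058/529 = -2.
Foot F = T − (-2)·n = (20, 36, 43); the reflection is 2F − T = (56, 10, 55).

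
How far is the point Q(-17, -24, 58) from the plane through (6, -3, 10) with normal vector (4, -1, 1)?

23/(3√2)

The plane has equation n·(r − (6, -3, 10)) = 0, i.e. n·r = 37.
Then n·(-17, -24, 58) - 37 = -23.
|n| = √(16 + 1 + 1) = 3√2, so the distance is |-23|/(3√2) = 23/(3√2).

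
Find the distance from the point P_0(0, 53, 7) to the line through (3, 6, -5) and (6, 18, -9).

A direction vector is d = (3, 12, -4).
AP = (-3, 47, 12); AP·d = 507, |AP|² = 2362, |d|² = 169.
distance² = |AP|² − (AP·d)²/|d|² = 2362 − 257049/169 = 841, so the distance is 29.

29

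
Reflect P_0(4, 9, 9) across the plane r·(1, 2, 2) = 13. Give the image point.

n = (1, 2, 2), |n|² = 9, n·P_0 − 13 = 27, so t = 27/9 = 3.
Foot F = P_0 − 3·n = (1, 3, 3); the reflection is 2F − P_0 = (-2, -3, -3).

(-2, -3, -3)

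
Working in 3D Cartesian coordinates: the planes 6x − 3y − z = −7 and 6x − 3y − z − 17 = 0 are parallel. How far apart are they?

12√46/23

Both planes have normal n = (6, −3, −1), |n| = √46. Any point on the first plane is at distance |17 − (-7)|/|n| = 24/√46 from the second.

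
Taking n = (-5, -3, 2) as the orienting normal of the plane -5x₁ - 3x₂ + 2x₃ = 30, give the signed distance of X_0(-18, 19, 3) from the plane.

n·X_0 − 30 = 9.
|n| = √38, so the signed distance is 9/√38.

9/√38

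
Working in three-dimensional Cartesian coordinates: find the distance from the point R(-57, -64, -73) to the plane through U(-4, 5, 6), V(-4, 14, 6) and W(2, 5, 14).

UV = (0, 9, 0) and UW = (6, 0, 8), so a normal is n = UV × UW = (72, 0, -54).
Then n·(-57, -64, -73) - (-612) = 450.
|n| = √(5184 + 0 + 2916) = 90, so the distance is |450|/90 = 5.

5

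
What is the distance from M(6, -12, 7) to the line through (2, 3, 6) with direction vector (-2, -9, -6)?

11

Direction vector d = (-2, -9, -6).
AP = (4, -15, 1), and AP × d = (99, 22, -66).
|AP × d|² = 14641 and |d|² = 121, so the distance is √(14641/121) = √121 = 11.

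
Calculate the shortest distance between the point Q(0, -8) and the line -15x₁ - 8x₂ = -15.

79/17

The normal to the line is n = (-15, -8) with |n| = 17.
|n·Q − (-15)| = |64 − (-15)| = 79, so the distance is 79/17.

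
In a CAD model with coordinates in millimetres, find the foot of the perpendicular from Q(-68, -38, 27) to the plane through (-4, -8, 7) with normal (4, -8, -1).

n = (4, -8, -1), |n|² = 81, and n·Q − 41 = -36.
t = -36/81 = -4/9, so the foot is Q − t·n = (-68, -38, 27) − (-4/9)·(4, -8, -1) = (-596/9, -374/9, 239/9).

(-596/9, -374/9, 239/9)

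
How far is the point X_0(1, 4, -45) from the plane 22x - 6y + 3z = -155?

d = |22·1 + (-6)·4 + 3·(-45) − (-155)| / √(484 + 36 + 9) = |18| / 23 = 18/23.

18/23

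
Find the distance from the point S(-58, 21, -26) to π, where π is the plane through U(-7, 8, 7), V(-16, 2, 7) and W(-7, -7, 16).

12√38/19

UV = (-9, -6, 0) and UW = (0, -15, 9), so a normal is n = UV × UW = (-54, 81, 135).
Then n·(-58, 21, -26) - 1971 = -648.
|n| = √(2916 + 6561 + 18225) = 27√38, so the distance is |-648|/(27√38) = 24/√38.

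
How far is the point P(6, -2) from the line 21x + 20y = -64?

150/29

The normal to the line is n = (21, 20) with |n| = 29.
|n·P − (-64)| = |86 − (-64)| = 150, so the distance is 150/29.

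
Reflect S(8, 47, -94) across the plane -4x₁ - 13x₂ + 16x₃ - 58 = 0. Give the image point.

With n = (-4, -13, 16), the signed offset is (n·S − 58)/|n|² = -2205/441 = -5.
S' = S − 2t·n = (8, 47, -94) − (-10)·(-4, -13, 16) = (-32, -83, 66).

(-32, -83, 66)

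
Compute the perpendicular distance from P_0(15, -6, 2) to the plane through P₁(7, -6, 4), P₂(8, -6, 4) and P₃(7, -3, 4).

P₁P₂ = (1, 0, 0) and P₁P₃ = (0, 3, 0), so a normal is n = P₁P₂ × P₁P₃ = (0, 0, 3).
d = |3·2 − 12| / √(0 + 0 + 9) = |-6| / 3 = 2.

2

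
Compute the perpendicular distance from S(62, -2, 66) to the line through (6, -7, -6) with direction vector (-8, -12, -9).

61

Direction vector d = (-8, -12, -9).
AP = (56, 5, 72); AP·d = -1156, |AP|² = 8345, |d|² = 289.
distance² = |AP|² − (AP·d)²/|d|² = 8345 − 1336336/289 = 3721, so the distance is 61.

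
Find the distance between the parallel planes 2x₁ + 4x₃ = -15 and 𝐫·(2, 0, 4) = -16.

√5/10

Both planes have normal n = (2, 0, 4), |n| = 2√5. Any point on the first plane is at distance |(-16) − (-15)|/|n| = 1/(2√5) from the second.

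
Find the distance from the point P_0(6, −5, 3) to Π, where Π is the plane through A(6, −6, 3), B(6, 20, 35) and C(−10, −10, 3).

AB = (0, 26, 32) and AC = (−16, −4, 0), so a normal is n = AB × AC = (128, −512, 416).
n = (128, −512, 416); n·P − 5088 = -512; |n| = 672; distance = 512/672 = 16/21.

16/21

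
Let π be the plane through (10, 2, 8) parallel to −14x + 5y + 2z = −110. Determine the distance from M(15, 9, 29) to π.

Parallel planes share the normal n = (−14, 5, 2); since (10, 2, 8) lies on the plane, its equation is −14x + 5y + 2z = -114.
n = (−14, 5, 2); n·P − (-114) = 7; |n| = 15; distance = 7/15.

7/15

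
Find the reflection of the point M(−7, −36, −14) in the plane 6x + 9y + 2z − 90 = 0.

(41, 36, 2)

With n = (6, 9, 2), the signed offset is (n·M − 90)/|n|² = -484/121 = -4.
M' = M − 2t·n = (−7, −36, −14) − (-8)·(6, 9, 2) = (41, 36, 2).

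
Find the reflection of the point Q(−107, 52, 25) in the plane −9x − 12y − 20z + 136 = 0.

n = (−9, −12, −20), |n|² = 625, n·Q − (-136) = -25, so t = -25/625 = -1/25.
Foot F = Q − (-1/25)·n = (−2684/25, 1288/25, 121/5); the reflection is 2F − Q = (−2693/25, 1276/25, 117/5).

(-2693/25, 1276/25, 117/5)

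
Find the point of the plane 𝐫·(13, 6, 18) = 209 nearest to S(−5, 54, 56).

(-31, 42, 20)

The perpendicular from S has direction n = (13, 6, 18): r = (−5, 54, 56) + μ(13, 6, 18).
Substitute into the plane: n·(S + μn) = 209 gives 1267 + 529μ = 209, so μ = -2.
Foot = (−5, 54, 56) + (-2)·(13, 6, 18) = (−31, 42, 20).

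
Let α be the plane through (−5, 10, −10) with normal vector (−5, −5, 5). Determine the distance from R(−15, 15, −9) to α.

2√3

The plane has equation n·(r − (−5, 10, −10)) = 0, i.e. n·r = -75.
Then n·(−15, 15, −9) − (−75) = 30.
|n| = √(25 + 25 + 25) = 5√3, so the distance is |30|/(5√3) = 2√3.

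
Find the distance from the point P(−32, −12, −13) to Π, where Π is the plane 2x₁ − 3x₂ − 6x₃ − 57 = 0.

Normal vector n = (2, −3, −6), and n·(−32, −12, −13) − 57 = −7.
|n| = √(4 + 9 + 36) = 7, so the distance is |-7|/7 = 1.

1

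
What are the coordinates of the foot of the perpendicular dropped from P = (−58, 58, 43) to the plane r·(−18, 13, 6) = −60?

(14, 6, 19)

n = (−18, 13, 6), |n|² = 529, and n·P − (-60) = 2116.
t = 2116/529 = 4, so the foot is P − t·n = (−58, 58, 43) − 4·(−18, 13, 6) = (14, 6, 19).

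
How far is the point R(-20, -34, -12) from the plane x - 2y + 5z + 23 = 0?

d = |1·(-20) + (-2)·(-34) + 5·(-12) − (-23)| / √(1 + 4 + 25) = |11| / √30 = 11√30/30.

11√30/30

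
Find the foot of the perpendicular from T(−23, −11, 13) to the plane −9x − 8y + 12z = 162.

(-14, -3, 1)

n = (−9, −8, 12), |n|² = 289, and n·T − 162 = 289.
t = 289/289 = 1, so the foot is T − t·n = (−23, −11, 13) − 1·(−9, −8, 12) = (−14, −3, 1).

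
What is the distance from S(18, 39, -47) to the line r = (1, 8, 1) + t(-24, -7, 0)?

Direction vector d = (-24, -7, 0).
AP = (17, 31, -48), and AP × d = (-336, 1152, 625).
|AP × d|² = 1830625 and |d|² = 625, so the distance is √(1830625/625) = √2929.

√2929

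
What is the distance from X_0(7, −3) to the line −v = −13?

16

The normal to the line is n = (0, −1) with |n| = 1.
|n·X_0 − (-13)| = |3 − (-13)| = 16, so the distance is 16/1 = 16.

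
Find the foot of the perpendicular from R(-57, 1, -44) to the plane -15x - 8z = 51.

(3, 1, -12)

The perpendicular from R has direction n = (-15, 0, -8): r = (-57, 1, -44) + t(-15, 0, -8).
Substitute into the plane: n·(R + tn) = 51 gives 1207 + 289t = 51, so t = -4.
Foot = (-57, 1, -44) + (-4)·(-15, 0, -8) = (3, 1, -12).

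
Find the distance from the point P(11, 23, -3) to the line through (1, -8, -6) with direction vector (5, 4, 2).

Direction vector d = (5, 4, 2).
AP = (10, 31, 3); AP·d = 180, |AP|² = 1070, |d|² = 45.
distance² = |AP|² − (AP·d)²/|d|² = 1070 − 32400/45 = 350, so the distance is 5√14.

5√14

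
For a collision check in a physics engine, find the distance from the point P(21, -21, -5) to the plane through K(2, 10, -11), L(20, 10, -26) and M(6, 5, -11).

KL = (18, 0, -15) and KM = (4, -5, 0), so a normal is n = KL × KM = (-75, -60, -90).
Then n·(21, -21, -5) - 240 = -105.
|n| = √(5625 + 3600 + 8100) = 15√77, so the distance is |-105|/(15√77) = √77/11.

√77/11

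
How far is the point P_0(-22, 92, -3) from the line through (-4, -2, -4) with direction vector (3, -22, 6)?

√697

Direction vector d = (3, -22, 6).
AP = (-18, 94, 1), and AP × d = (586, 111, 114).
|AP × d|² = 368713 and |d|² = 529, so the distance is √(368713/529) = √697.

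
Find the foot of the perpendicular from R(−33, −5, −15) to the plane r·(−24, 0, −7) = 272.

n = (−24, 0, −7), |n|² = 625, and n·R − 272 = 625.
t = 625/625 = 1, so the foot is R − t·n = (−33, −5, −15) − 1·(−24, 0, −7) = (−9, −5, −8).

(-9, -5, -8)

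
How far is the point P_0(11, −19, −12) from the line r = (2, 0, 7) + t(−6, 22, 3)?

√274

Direction vector d = (−6, 22, 3).
AP = (9, −19, −19); AP·d = -529, |AP|² = 803, |d|² = 529.
distance² = |AP|² − (AP·d)²/|d|² = 803 − 279841/529 = 274, so the distance is √274.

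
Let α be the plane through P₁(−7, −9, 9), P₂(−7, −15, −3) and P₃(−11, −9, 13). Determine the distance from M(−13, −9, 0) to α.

5√6/2

P₁P₂ = (0, −6, −12) and P₁P₃ = (−4, 0, 4), so a normal is n = P₁P₂ × P₁P₃ = (−24, 48, −24).
n = (−24, 48, −24); n·P − (-480) = 360; |n| = 24√6; distance = 360/(24√6) = 5√6/2.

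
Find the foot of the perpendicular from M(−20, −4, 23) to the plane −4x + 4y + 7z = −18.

n = (−4, 4, 7), |n|² = 81, and n·M − (-18) = 243.
t = 243/81 = 3, so the foot is M − t·n = (−20, −4, 23) − 3·(−4, 4, 7) = (−8, −16, 2).

(-8, -16, 2)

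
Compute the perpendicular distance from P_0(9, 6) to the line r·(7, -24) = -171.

The normal to the line is n = (7, -24) with |n| = 25.
|n·P_0 − (-171)| = |-81 − (-171)| = 90, so the distance is 90/25 = 18/5.

18/5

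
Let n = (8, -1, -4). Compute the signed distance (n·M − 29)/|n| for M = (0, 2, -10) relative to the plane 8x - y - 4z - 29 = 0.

1

n·M − 29 = 9.
|n| = 9, so the signed distance is 9/9 = 1.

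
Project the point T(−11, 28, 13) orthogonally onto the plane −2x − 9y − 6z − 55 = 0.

The perpendicular from T has direction n = (−2, −9, −6): r = (−11, 28, 13) + t(−2, −9, −6).
Substitute into the plane: n·(T + tn) = 55 gives -308 + 121t = 55, so t = 3.
Foot = (−11, 28, 13) + 3·(−2, −9, −6) = (−17, 1, −5).

(-17, 1, -5)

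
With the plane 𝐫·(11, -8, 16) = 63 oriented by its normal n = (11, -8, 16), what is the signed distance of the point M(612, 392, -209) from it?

9

n·M − 63 = 189.
|n| = 21, so the signed distance is 189/21 = 9.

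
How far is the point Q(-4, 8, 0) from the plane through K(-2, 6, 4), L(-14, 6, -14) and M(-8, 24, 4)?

2√14/7

KL = (-12, 0, -18) and KM = (-6, 18, 0), so a normal is n = KL × KM = (324, 108, -216).
n = (324, 108, -216); n·P − (-864) = 432; |n| = 108√14; distance = 432/(108√14) = 2√14/7.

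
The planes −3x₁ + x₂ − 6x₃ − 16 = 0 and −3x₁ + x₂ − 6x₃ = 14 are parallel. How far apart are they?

√46/23

Both planes have normal n = (−3, 1, −6), |n| = √46. Any point on the first plane is at distance |14 − 16|/|n| = 2/√46 = √46/23 from the second.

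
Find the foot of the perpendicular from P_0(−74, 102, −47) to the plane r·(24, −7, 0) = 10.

The perpendicular from P_0 has direction n = (24, −7, 0): r = (−74, 102, −47) + t(24, −7, 0).
Substitute into the plane: n·(P_0 + tn) = 10 gives -2490 + 625t = 10, so t = 4.
Foot = (−74, 102, −47) + 4·(24, −7, 0) = (22, 74, −47).

(22, 74, -47)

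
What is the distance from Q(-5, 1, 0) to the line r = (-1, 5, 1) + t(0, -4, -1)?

Direction vector d = (0, -4, -1).
AP = (-4, -4, -1); AP·d = 17, |AP|² = 33, |d|² = 17.
distance² = |AP|² − (AP·d)²/|d|² = 33 − 289/17 = 16, so the distance is 4.

4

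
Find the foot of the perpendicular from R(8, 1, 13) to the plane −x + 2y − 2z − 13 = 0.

The perpendicular from R has direction n = (−1, 2, −2): r = (8, 1, 13) + t(−1, 2, −2).
Substitute into the plane: n·(R + tn) = 13 gives -32 + 9t = 13, so t = 5.
Foot = (8, 1, 13) + 5·(−1, 2, −2) = (3, 11, 3).

(3, 11, 3)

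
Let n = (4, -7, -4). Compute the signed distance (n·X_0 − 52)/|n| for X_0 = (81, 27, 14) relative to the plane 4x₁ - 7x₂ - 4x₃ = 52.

3

n·X_0 − 52 = 27.
|n| = 9, so the signed distance is 27/9 = 3.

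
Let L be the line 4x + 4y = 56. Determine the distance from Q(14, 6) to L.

3√2

The normal to the line is n = (4, 4) with |n| = 4√2.
|n·Q − 56| = |80 − 56| = 24, so the distance is 24/(4√2) = 3√2.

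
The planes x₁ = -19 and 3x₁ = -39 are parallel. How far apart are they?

Divide the second equation by 3 to match normals: x₁ = -13.
With common normal n = (1, 0, 0) (|n| = 1), the distance is |(-19) − (-13)|/|n| = 6/1 = 6.

6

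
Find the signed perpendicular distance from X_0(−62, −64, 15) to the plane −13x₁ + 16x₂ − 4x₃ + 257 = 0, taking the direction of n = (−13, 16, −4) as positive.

-1

n·X_0 − (-257) = -21.
|n| = 21, so the signed distance is -21/21 = -1.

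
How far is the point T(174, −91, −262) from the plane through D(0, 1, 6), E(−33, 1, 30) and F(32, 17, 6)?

4

DE = (−33, 0, 24) and DF = (32, 16, 0), so a normal is n = DE × DF = (−384, 768, −528).
Then n·(174, −91, −262) − (−2400) = 4032.
|n| = √(147456 + 589824 + 278784) = 1008, so the distance is |4032|/1008 = 4.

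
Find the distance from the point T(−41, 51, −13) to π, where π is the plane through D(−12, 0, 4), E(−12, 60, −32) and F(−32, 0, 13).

DE = (0, 60, −36) and DF = (−20, 0, 9), so a normal is n = DE × DF = (540, 720, 1200).
Then n·(−41, 51, −13) − (−1680) = 660.
|n| = √(291600 + 518400 + 1440000) = 1500, so the distance is |660|/1500 = 11/25.

11/25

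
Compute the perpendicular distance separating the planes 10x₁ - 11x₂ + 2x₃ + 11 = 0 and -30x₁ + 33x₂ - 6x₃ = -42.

5/3

Divide the second equation by -3 to match normals: 10x₁ - 11x₂ + 2x₃ = 14.
Both planes have normal n = (10, -11, 2), |n| = 15. Any point on the first plane is at distance |14 − (-11)|/|n| = 25/15 = 5/3 from the second.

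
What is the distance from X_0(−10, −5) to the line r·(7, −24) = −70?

24/5

d = |7·(-10) + (-24)·(-5) − (-70)| / √(49 + 576) = |120|/25 = 24/5.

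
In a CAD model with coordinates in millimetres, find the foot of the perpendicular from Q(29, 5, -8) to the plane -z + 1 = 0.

(29, 5, 1)

The perpendicular from Q has direction n = (0, 0, -1): r = (29, 5, -8) + t(0, 0, -1).
Substitute into the plane: n·(Q + tn) = -1 gives 8 + 1t = -1, so t = -9.
Foot = (29, 5, -8) + (-9)·(0, 0, -1) = (29, 5, 1).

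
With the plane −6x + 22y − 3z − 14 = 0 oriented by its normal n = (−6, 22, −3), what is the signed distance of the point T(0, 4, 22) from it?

8/23

n·T − 14 = 8.
|n| = 23, so the signed distance is 8/23.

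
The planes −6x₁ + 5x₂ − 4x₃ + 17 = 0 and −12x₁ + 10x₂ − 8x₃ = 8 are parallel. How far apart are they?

Divide the second equation by 2 to match normals: −6x₁ + 5x₂ − 4x₃ = 4.
Both planes have normal n = (−6, 5, −4), |n| = √77. Any point on the first plane is at distance |4 − (-17)|/|n| = 21/√77 = 3√77/11 from the second.

3√77/11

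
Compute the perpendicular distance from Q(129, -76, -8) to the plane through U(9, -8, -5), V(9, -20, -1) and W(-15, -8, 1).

UV = (0, -12, 4) and UW = (-24, 0, 6), so a normal is n = UV × UW = (-72, -96, -288).
Then n·(129, -76, -8) - 1560 = -1248.
|n| = √(5184 + 9216 + 82944) = 312, so the distance is |-1248|/312 = 4.

4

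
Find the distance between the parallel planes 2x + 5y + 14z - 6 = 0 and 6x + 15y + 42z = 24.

Divide the second equation by 3 to match normals: 2x + 5y + 14z = 8.
Both planes have normal n = (2, 5, 14), |n| = 15. Any point on the first plane is at distance |8 − 6|/|n| = 2/15 from the second.

2/15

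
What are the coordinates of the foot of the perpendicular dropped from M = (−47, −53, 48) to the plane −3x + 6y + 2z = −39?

(-347/7, -335/7, 348/7)

n = (−3, 6, 2), |n|² = 49, and n·M − (-39) = -42.
t = -42/49 = -6/7, so the foot is M − t·n = (−47, −53, 48) − (-6/7)·(−3, 6, 2) = (−347/7, −335/7, 348/7).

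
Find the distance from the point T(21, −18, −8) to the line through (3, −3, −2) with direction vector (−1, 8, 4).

Direction vector d = (−1, 8, 4).
AP = (18, −15, −6); AP·d = -162, |AP|² = 585, |d|² = 81.
distance² = |AP|² − (AP·d)²/|d|² = 585 − 26244/81 = 261, so the distance is 3√29.

3√29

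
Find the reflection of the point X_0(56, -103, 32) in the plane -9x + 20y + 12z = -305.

(2, 17, 104)

n = (-9, 20, 12), |n|² = 625, n·X_0 − (-305) = -1875, so t = -1875/625 = -3.
Foot F = X_0 − (-3)·n = (29, -43, 68); the reflection is 2F − X_0 = (2, 17, 104).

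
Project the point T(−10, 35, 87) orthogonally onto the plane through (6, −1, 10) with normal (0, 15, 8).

(-10, -25, 55)

The perpendicular from T has direction n = (0, 15, 8): r = (−10, 35, 87) + λ(0, 15, 8).
Substitute into the plane: n·(T + λn) = 65 gives 1221 + 289λ = 65, so λ = -4.
Foot = (−10, 35, 87) + (-4)·(0, 15, 8) = (−10, −25, 55).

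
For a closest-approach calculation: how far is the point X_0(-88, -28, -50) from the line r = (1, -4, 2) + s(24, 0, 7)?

√1201

Direction vector d = (24, 0, 7).
AP = (-89, -24, -52); AP·d = -2500, |AP|² = 11201, |d|² = 625.
distance² = |AP|² − (AP·d)²/|d|² = 11201 − 6250000/625 = 1201, so the distance is √1201.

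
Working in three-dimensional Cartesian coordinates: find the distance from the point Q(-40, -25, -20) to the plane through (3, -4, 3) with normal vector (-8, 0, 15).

The plane has equation n·(r − (3, -4, 3)) = 0, i.e. n·r = 21.
Then n·(-40, -25, -20) - 21 = -1.
|n| = √(64 + 0 + 225) = 17, so the distance is |-1|/17 = 1/17.

1/17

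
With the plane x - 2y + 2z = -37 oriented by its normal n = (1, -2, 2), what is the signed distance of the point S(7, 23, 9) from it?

n·S − (-37) = 16.
|n| = 3, so the signed distance is 16/3.

16/3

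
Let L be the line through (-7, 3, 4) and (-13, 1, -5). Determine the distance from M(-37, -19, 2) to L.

2√226

A direction vector is d = (-6, -2, -9).
AP = (-30, -22, -2), and AP × d = (194, -258, -72).
|AP × d|² = 109384 and |d|² = 121, so the distance is √(109384/121) = √904 = 2√226.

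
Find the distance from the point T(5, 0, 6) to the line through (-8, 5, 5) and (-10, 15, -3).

3√17

A direction vector is d = (-2, 10, -8).
AP = (13, -5, 1); AP·d = -84, |AP|² = 195, |d|² = 168.
distance² = |AP|² − (AP·d)²/|d|² = 195 − 7056/168 = 153, so the distance is 3√17.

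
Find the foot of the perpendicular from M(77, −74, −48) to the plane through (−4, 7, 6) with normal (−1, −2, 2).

(74, -80, -42)

The perpendicular from M has direction n = (−1, −2, 2): r = (77, −74, −48) + μ(−1, −2, 2).
Substitute into the plane: n·(M + μn) = 2 gives -25 + 9μ = 2, so μ = 3.
Foot = (77, −74, −48) + 3·(−1, −2, 2) = (74, −80, −42).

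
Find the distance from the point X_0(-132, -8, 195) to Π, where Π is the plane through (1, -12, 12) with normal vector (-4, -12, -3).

The plane has equation n·(r − (1, -12, 12)) = 0, i.e. n·r = 104.
Then n·(-132, -8, 195) - 104 = -65.
|n| = √(16 + 144 + 9) = 13, so the distance is |-65|/13 = 5.

5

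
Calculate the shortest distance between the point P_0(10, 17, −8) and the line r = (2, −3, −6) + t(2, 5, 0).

Direction vector d = (2, 5, 0).
AP = (8, 20, −2); AP·d = 116, |AP|² = 468, |d|² = 29.
distance² = |AP|² − (AP·d)²/|d|² = 468 − 13456/29 = 4, so the distance is 2.

2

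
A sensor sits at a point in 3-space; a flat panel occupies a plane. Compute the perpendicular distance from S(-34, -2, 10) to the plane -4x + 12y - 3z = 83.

1/13

n = (-4, 12, -3); n·P − 83 = -1; |n| = 13; distance = 1/13.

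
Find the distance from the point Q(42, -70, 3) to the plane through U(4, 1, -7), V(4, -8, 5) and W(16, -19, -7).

2/25

UV = (0, -9, 12) and UW = (12, -20, 0), so a normal is n = UV × UW = (240, 144, 108).
n = (240, 144, 108); n·P − 348 = -24; |n| = 300; distance = 24/300 = 2/25.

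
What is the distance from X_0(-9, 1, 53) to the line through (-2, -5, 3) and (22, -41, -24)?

√1429

A direction vector is d = (24, -36, -27).
AP = (-7, 6, 50); AP·d = -1734, |AP|² = 2585, |d|² = 2601.
distance² = |AP|² − (AP·d)²/|d|² = 2585 − 3006756/2601 = 1429, so the distance is √1429.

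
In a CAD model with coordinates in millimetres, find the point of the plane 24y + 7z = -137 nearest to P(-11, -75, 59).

The perpendicular from P has direction n = (0, 24, 7): r = (-11, -75, 59) + λ(0, 24, 7).
Substitute into the plane: n·(P + λn) = -137 gives -1387 + 625λ = -137, so λ = 2.
Foot = (-11, -75, 59) + 2·(0, 24, 7) = (-11, -27, 73).

(-11, -27, 73)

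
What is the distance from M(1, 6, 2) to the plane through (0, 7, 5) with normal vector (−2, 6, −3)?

The plane has equation n·(r − (0, 7, 5)) = 0, i.e. n·r = 27.
n = (−2, 6, −3); n·P − 27 = 1; |n| = 7; distance = 1/7.

1/7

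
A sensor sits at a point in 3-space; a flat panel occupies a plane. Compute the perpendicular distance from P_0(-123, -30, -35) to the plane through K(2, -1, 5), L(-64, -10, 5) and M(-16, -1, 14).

1

KL = (-66, -9, 0) and KM = (-18, 0, 9), so a normal is n = KL × KM = (-81, 594, -162).
d = |(-81)·(-123) + 594·(-30) + (-162)·(-35) − (-1566)| / √(6561 + 352836 + 26244) = |-621| / 621 = 1.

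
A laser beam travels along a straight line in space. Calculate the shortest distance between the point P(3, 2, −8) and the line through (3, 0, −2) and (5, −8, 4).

A direction vector is d = (2, −8, 6).
AP = (0, 2, −6), and AP × d = (−36, −12, −4).
|AP × d|² = 1456 and |d|² = 104, so the distance is √(1456/104) = √14.

√14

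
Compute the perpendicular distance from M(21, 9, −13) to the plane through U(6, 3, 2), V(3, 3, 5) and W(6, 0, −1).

2√3

UV = (−3, 0, 3) and UW = (0, −3, −3), so a normal is n = UV × UW = (9, −9, 9).
n = (9, −9, 9); n·P − 45 = -54; |n| = 9√3; distance = 54/(9√3) = 2√3.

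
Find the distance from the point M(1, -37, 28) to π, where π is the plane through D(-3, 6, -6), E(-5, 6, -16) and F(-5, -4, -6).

DE = (-2, 0, -10) and DF = (-2, -10, 0), so a normal is n = DE × DF = (-100, 20, 20).
Then n·(1, -37, 28) - 300 = -580.
|n| = √(10000 + 400 + 400) = 60√3, so the distance is |-580|/(60√3) = 29/(3√3).

29/(3√3)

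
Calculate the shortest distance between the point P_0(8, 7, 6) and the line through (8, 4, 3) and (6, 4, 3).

3√2

A direction vector is d = (−2, 0, 0).
AP = (0, 3, 3); AP·d = 0, |AP|² = 18, |d|² = 4.
distance² = |AP|² − (AP·d)²/|d|² = 18 − 0/4 = 18, so the distance is 3√2.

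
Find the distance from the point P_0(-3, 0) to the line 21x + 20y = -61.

2/29

The normal to the line is n = (21, 20) with |n| = 29.
|n·P_0 − (-61)| = |-63 − (-61)| = 2, so the distance is 2/29.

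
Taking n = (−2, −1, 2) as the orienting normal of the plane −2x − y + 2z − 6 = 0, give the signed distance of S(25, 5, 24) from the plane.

n·S − 6 = -13.
|n| = 3, so the signed distance is -13/3.

-13/3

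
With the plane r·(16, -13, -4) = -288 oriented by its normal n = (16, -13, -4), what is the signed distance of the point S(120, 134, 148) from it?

n·S − (-288) = -126.
|n| = 21, so the signed distance is -126/21 = -6.

-6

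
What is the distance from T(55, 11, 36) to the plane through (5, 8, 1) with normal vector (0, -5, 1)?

The plane has equation n·(r − (5, 8, 1)) = 0, i.e. n·r = -39.
Then n·(55, 11, 36) - (-39) = 20.
|n| = √(0 + 25 + 1) = √26, so the distance is |20|/√26 = 10√26/13.

20/√26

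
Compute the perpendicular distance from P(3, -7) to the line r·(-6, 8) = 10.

d = |(-6)·3 + 8·(-7) − 10| / √(36 + 64) = |-84|/10 = 42/5.

42/5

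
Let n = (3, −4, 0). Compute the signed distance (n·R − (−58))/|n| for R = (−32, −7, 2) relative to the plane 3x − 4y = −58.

-2

n·R − (-58) = -10.
|n| = 5, so the signed distance is -10/5 = -2.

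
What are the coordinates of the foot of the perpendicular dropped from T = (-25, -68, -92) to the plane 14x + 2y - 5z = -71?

n = (14, 2, -5), |n|² = 225, and n·T − (-71) = 45.
t = 45/225 = 1/5, so the foot is T − t·n = (-25, -68, -92) − (1/5)·(14, 2, -5) = (-139/5, -342/5, -91).

(-139/5, -342/5, -91)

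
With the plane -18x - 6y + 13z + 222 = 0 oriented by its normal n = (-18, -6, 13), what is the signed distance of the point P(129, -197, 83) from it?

n·P − (-222) = 161.
|n| = 23, so the signed distance is 161/23 = 7.

7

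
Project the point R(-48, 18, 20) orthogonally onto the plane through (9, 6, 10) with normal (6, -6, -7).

n = (6, -6, -7), |n|² = 121, and n·R − (-52) = -484.
t = -484/121 = -4, so the foot is R − t·n = (-48, 18, 20) − (-4)·(6, -6, -7) = (-24, -6, -8).

(-24, -6, -8)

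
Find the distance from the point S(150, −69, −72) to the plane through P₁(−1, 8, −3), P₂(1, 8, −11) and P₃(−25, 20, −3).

P₁P₂ = (2, 0, −8) and P₁P₃ = (−24, 12, 0), so a normal is n = P₁P₂ × P₁P₃ = (96, 192, 24).
Then n·(150, −69, −72) − 1368 = −1944.
|n| = √(9216 + 36864 + 576) = 216, so the distance is |-1944|/216 = 9.

9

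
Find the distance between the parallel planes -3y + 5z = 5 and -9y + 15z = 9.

√34/17

Divide the second equation by 3 to match normals: -3y + 5z = 3.
With common normal n = (0, -3, 5) (|n| = √34), the distance is |5 − 3|/|n| = 2/√34 = √34/17.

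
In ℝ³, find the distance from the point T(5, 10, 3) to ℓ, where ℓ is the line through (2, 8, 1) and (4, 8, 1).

2√2

A direction vector is d = (2, 0, 0).
AP = (3, 2, 2), and AP × d = (0, 4, -4).
|AP × d|² = 32 and |d|² = 4, so the distance is √(32/4) = √8 = 2√2.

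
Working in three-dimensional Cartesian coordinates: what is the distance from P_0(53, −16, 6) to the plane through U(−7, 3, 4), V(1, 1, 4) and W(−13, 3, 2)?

UV = (8, −2, 0) and UW = (−6, 0, −2), so a normal is n = UV × UW = (4, 16, −12).
Then n·(53, −16, 6) − (−28) = −88.
|n| = √(16 + 256 + 144) = 4√26, so the distance is |-88|/(4√26) = 22/√26.

22/√26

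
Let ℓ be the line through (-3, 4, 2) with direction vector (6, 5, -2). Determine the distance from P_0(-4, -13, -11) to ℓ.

√394

Direction vector d = (6, 5, -2).
AP = (-1, -17, -13); AP·d = -65, |AP|² = 459, |d|² = 65.
distance² = |AP|² − (AP·d)²/|d|² = 459 − 4225/65 = 394, so the distance is √394.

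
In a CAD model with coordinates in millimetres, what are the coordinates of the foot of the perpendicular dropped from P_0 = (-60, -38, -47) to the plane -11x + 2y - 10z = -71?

n = (-11, 2, -10), |n|² = 225, and n·P_0 − (-71) = 1125.
t = 1125/225 = 5, so the foot is P_0 − t·n = (-60, -38, -47) − 5·(-11, 2, -10) = (-5, -48, 3).

(-5, -48, 3)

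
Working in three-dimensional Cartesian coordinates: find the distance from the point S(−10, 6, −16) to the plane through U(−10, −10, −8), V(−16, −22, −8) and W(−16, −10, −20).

8/√6

UV = (−6, −12, 0) and UW = (−6, 0, −12), so a normal is n = UV × UW = (144, −72, −72).
d = |144·(-10) + (-72)·6 + (-72)·(-16) − (-144)| / √(20736 + 5184 + 5184) = |-576| / (72√6) = 8/√6.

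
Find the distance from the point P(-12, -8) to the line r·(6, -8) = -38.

3

d = |6·(-12) + (-8)·(-8) − (-38)| / √(36 + 64) = |30|/10 = 3.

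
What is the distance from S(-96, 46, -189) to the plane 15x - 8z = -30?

6

n = (15, 0, -8); n·P − (-30) = 102; |n| = 17; distance = 102/17 = 6.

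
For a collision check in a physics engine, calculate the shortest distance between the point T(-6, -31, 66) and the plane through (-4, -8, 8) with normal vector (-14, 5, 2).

The plane has equation n·(r − (-4, -8, 8)) = 0, i.e. n·r = 32.
n = (-14, 5, 2); n·P − 32 = 29; |n| = 15; distance = 29/15.

29/15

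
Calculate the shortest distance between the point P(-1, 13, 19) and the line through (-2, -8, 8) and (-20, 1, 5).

√517

A direction vector is d = (-18, 9, -3).
AP = (1, 21, 11), and AP × d = (-162, -195, 387).
|AP × d|² = 214038 and |d|² = 414, so the distance is √(214038/414) = √517.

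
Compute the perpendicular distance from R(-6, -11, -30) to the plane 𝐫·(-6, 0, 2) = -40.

4√10/5

Normal vector n = (-6, 0, 2), and n·(-6, -11, -30) - (-40) = 16.
|n| = √(36 + 0 + 4) = 2√10, so the distance is |16|/(2√10) = 8/√10.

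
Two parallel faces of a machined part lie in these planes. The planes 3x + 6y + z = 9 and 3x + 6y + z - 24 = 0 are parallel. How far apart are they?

With common normal n = (3, 6, 1) (|n| = √46), the distance is |9 − 24|/|n| = 15/√46 = 15√46/46.

15√46/46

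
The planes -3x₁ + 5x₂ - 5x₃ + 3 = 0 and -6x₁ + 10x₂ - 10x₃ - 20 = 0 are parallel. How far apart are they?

13√59/59

Divide the second equation by 2 to match normals: -3x₁ + 5x₂ - 5x₃ = 10.
With common normal n = (-3, 5, -5) (|n| = √59), the distance is |(-3) − 10|/|n| = 13/√59.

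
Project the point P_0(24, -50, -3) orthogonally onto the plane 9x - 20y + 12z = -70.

(6, -10, -27)

The perpendicular from P_0 has direction n = (9, -20, 12): r = (24, -50, -3) + λ(9, -20, 12).
Substitute into the plane: n·(P_0 + λn) = -70 gives 1180 + 625λ = -70, so λ = -2.
Foot = (24, -50, -3) + (-2)·(9, -20, 12) = (6, -10, -27).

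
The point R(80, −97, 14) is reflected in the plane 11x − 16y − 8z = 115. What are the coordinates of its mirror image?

With n = (11, −16, −8), the signed offset is (n·R − 115)/|n|² = 2205/441 = 5.
R' = R − 2t·n = (80, −97, 14) − 10·(11, −16, −8) = (−30, 63, 94).

(-30, 63, 94)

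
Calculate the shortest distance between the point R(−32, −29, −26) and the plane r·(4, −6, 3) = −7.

25√61/61

n = (4, −6, 3); n·P − (-7) = -25; |n| = √61; distance = 25/√61.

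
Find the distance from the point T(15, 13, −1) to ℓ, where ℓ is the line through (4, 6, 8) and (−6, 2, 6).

A direction vector is d = (−10, −4, −2).
AP = (11, 7, −9), and AP × d = (−50, 112, 26).
|AP × d|² = 15720 and |d|² = 120, so the distance is √(15720/120) = √131.

√131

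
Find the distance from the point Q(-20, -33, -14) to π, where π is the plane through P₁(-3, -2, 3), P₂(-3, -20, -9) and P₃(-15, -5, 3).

5/√53

P₁P₂ = (0, -18, -12) and P₁P₃ = (-12, -3, 0), so a normal is n = P₁P₂ × P₁P₃ = (-36, 144, -216).
n = (-36, 144, -216); n·P − (-828) = -180; |n| = 36√53; distance = 180/(36√53) = 5/√53.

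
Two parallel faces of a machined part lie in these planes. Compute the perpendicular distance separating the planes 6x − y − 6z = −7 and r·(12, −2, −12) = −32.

Divide the second equation by 2 to match normals: 6x − y − 6z = -16.
Both planes have normal n = (6, −1, −6), |n| = √73. Any point on the first plane is at distance |(-16) − (-7)|/|n| = 9/√73 = 9√73/73 from the second.

9/√73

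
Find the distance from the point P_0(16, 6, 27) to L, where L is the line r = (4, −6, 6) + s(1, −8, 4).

27

Direction vector d = (1, −8, 4).
AP = (12, 12, 21); AP·d = 0, |AP|² = 729, |d|² = 81.
distance² = |AP|² − (AP·d)²/|d|² = 729 − 0/81 = 729, so the distance is 27.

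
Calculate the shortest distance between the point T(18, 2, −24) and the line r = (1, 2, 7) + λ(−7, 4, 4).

Direction vector d = (−7, 4, 4).
AP = (17, 0, −31), and AP × d = (124, 149, 68).
|AP × d|² = 42201 and |d|² = 81, so the distance is √(42201/81) = √521.

√521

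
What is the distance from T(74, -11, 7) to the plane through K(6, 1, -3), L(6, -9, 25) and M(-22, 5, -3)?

KL = (0, -10, 28) and KM = (-28, 4, 0), so a normal is n = KL × KM = (-112, -784, -280).
Then n·(74, -11, 7) - (-616) = -1008.
|n| = √(12544 + 614656 + 78400) = 840, so the distance is |-1008|/840 = 6/5.

6/5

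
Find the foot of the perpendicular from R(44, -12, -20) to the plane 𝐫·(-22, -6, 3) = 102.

The perpendicular from R has direction n = (-22, -6, 3): r = (44, -12, -20) + t(-22, -6, 3).
Substitute into the plane: n·(R + tn) = 102 gives -956 + 529t = 102, so t = 2.
Foot = (44, -12, -20) + 2·(-22, -6, 3) = (0, -24, -14).

(0, -24, -14)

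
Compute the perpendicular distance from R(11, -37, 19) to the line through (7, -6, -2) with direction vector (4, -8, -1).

√689

Direction vector d = (4, -8, -1).
AP = (4, -31, 21); AP·d = 243, |AP|² = 1418, |d|² = 81.
distance² = |AP|² − (AP·d)²/|d|² = 1418 − 59049/81 = 689, so the distance is √689.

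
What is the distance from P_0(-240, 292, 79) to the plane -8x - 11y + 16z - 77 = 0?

Normal vector n = (-8, -11, 16), and n·(-240, 292, 79) - 77 = -105.
|n| = √(64 + 121 + 256) = 21, so the distance is |-105|/21 = 5.

5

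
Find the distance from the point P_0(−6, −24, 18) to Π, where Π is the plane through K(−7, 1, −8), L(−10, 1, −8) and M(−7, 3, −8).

KL = (−3, 0, 0) and KM = (0, 2, 0), so a normal is n = KL × KM = (0, 0, −6).
n = (0, 0, −6); n·P − 48 = -156; |n| = 6; distance = 156/6 = 26.

26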